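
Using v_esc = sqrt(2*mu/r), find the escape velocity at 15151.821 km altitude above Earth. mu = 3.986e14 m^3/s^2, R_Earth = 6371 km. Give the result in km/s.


r = 6371.0 + 15151.821 = 21522.8210 km = 2.1522821e+07 m
v_esc = sqrt(2*mu/r) = sqrt(2*3.986e14 / 2.1522821e+07)
v_esc = 6086.0294 m/s = 6.0860 km/s

6.0860 km/s


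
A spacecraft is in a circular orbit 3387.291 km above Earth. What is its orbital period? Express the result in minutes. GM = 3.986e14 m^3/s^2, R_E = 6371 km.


r = 9758.2910 km = 9.758291e+06 m
T = 2*pi*sqrt(r^3/mu) = 2*pi*sqrt(9.2922588e+20 / 3.986e14)
T = 9593.3849 s = 159.8897 min

159.8897 minutes


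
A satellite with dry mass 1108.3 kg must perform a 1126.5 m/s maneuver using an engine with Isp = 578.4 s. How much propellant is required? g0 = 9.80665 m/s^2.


ve = Isp * g0 = 578.4 * 9.80665 = 5672.166360 m/s
mass ratio = exp(dv/ve) = exp(1126.5/5672.166360) = 1.21969566
m_prop = m_dry * (mr - 1) = 1108.3 * (1.21969566 - 1)
m_prop = 243.4887 kg

243.4887 kg


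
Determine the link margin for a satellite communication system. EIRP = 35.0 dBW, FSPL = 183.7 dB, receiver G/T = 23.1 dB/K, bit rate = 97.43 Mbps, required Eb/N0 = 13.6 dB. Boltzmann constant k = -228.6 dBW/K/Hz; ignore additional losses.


C/N0 = EIRP - FSPL + G/T - k = 35.0 - 183.7 + 23.1 - (-228.6)
C/N0 = 103.0000 dB-Hz
R_b = 97.43 Mbps = 9.743e+07 bps -> 10*log10(R_b) = 79.8869 dB-Hz
Eb/N0 = C/N0 - 10*log10(R_b) = 103.0000 - 79.8869 = 23.1131 dB
Margin = Eb/N0 - Eb/N0_req = 23.1131 - 13.6 = 9.5131 dB (link closes)

9.5131 dB


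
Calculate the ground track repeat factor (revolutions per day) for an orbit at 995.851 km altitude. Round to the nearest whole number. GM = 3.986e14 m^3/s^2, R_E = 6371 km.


r = 7.366851e+06 m
T = 2*pi*sqrt(r^3/mu) = 6292.6569 s = 104.8776 min
revs/day = 1440 / 104.8776 = 13.7303
Rounded: 14 revolutions per day

14 revolutions per day


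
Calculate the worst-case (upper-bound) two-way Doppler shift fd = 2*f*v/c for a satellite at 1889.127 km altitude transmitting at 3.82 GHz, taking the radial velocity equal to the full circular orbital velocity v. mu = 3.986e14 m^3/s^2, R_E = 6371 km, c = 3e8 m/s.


r = 8.260127e+06 m
v = sqrt(mu/r) = 6946.6479 m/s (worst-case radial velocity)
f = 3.82 GHz = 3.82e+09 Hz
fd = 2*f*v/c = 2*3.82e+09*6946.6479/3.0e+08
fd = 176907.9658 Hz

176907.9658 Hz


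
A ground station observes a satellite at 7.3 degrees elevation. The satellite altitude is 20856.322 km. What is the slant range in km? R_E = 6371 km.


h = 20856.322 km, el = 7.3 deg
d = -R_E*sin(el) + sqrt((R_E*sin(el))^2 + 2*R_E*h + h^2)
d = -6371.0000*sin(0.127409) + sqrt((6371.0000*0.1270646)^2 + 2*6371.0000*20856.322 + 20856.322^2)
d = 25674.2921 km

25674.2921 km


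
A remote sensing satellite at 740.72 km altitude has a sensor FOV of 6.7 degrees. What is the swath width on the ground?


FOV = 6.7 deg = 0.1169371 rad
swath = 2 * alt * tan(FOV/2) = 2 * 740.72 * tan(0.05846853)
swath = 2 * 740.72 * 0.05853525
swath = 86.7165 km

86.7165 km


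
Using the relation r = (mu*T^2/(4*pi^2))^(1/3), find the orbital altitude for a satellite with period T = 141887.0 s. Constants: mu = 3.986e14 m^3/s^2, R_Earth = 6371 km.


T = 141887.0 s
r = (mu*T^2/(4*pi^2))^(1/3) = (3.986e14 * 141887.0^2 / (4*pi^2))^(1/3)
r = 5.8796877e+07 m = 58796.8767 km
alt = r - R_E = 58796.8767 - 6371 = 52425.8767 km

52425.8767 km


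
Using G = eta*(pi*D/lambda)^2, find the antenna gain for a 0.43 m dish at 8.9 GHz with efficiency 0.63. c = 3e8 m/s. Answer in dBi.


lambda = c/f = 3e8 / 8.9e+09 = 0.03370787 m
G = eta*(pi*D/lambda)^2 = 0.63*(pi*0.43/0.03370787)^2
G = 1011.8467 (linear)
G = 10*log10(1011.8467) = 30.0511 dBi

30.0511 dBi


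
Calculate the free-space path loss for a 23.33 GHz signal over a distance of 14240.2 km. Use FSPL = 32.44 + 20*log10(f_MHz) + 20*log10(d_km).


f = 23.33 GHz = 23330.0000 MHz
d = 14240.2 km
FSPL = 32.44 + 20*log10(23330.0000) + 20*log10(14240.2)
FSPL = 32.44 + 87.3583 + 83.0703
FSPL = 202.8686 dB

202.8686 dB


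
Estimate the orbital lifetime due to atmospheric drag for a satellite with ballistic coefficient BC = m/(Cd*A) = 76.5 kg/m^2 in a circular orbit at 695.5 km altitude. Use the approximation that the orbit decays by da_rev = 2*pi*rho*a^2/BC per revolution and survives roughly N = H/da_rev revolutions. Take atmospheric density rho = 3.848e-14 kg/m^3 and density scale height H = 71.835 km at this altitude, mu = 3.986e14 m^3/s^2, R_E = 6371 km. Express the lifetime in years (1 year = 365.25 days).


a = R_E + alt = 7066.5000 km = 7.0665e+06 m
da_rev = 2*pi*rho*a^2/BC = 2*pi*3.848e-14*(7.0665e+06)^2/76.5 = 0.157820067 m per revolution
N = H/da_rev = 71835.0000 m / 0.157820067 m = 455170.2544 revolutions
P = 2*pi*sqrt(a^3/mu) = 5911.7732 s
lifetime = N*P = 455170.2544 * 5911.7732 = 2.6908633e+09 s = 31144.2514 days
years = 31144.2514 / 365.25 = 85.2683 years

85.2683 years


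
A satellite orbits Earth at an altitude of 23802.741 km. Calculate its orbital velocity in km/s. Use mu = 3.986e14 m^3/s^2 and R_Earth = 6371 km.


r = R_E + alt = 6371.0 + 23802.741 = 30173.7410 km = 3.0173741e+07 m
v = sqrt(mu/r) = sqrt(3.986e14 / 3.0173741e+07) = 3634.5786 m/s = 3.6346 km/s

3.6346 km/s


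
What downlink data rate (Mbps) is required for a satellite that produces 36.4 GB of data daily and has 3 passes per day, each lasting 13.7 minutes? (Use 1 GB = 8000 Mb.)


total contact time = 3 * 13.7 * 60 = 2466.0000 s
data = 36.4 GB = 291200.0000 Mb
rate = 291200.0000 / 2466.0000 = 118.0860 Mbps

118.0860 Mbps


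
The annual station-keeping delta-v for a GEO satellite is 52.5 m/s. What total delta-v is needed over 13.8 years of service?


dV = rate * years = 52.5 * 13.8
dV = 724.5000 m/s

724.5000 m/s


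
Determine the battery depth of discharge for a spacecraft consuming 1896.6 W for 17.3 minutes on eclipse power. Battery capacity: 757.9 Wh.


E_used = P * t / 60 = 1896.6 * 17.3 / 60 = 546.8530 Wh
DOD = E_used / E_total * 100 = 546.8530 / 757.9 * 100
DOD = 72.1537 %

72.1537 %


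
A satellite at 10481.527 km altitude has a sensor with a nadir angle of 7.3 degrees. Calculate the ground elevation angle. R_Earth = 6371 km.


r = R_E + alt = 16852.5270 km
Law of sines in the satellite / Earth-center / ground-point triangle:
  sin(nadir)/R_E = sin(90 + el)/r  =>  cos(el) = (r/R_E)*sin(nadir)
cos(el) = (16852.5270 / 6371.0000) * sin(7.3 deg) = 0.3361105
el = arccos(0.3361105) = 70.3599 deg
(Earth-central angle = 90 - nadir - el = 12.3401 deg)

70.3599 degrees


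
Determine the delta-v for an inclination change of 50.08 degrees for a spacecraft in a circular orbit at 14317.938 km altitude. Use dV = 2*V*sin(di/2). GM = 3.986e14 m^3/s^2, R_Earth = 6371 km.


r = 20688.9380 km = 2.0688938e+07 m
V = sqrt(mu/r) = 4389.3433 m/s
di = 50.08 deg = 0.8740609 rad
dV = 2*V*sin(di/2) = 2*4389.3433*sin(0.4370304)
dV = 3715.5868 m/s = 3.7156 km/s

3.7156 km/s


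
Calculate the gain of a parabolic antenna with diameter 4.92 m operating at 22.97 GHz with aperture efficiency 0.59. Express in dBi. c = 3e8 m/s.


lambda = c/f = 3e8 / 2.297e+10 = 0.01306051 m
G = eta*(pi*D/lambda)^2 = 0.59*(pi*4.92/0.01306051)^2
G = 826345.0759 (linear)
G = 10*log10(826345.0759) = 59.1716 dBi

59.1716 dBi


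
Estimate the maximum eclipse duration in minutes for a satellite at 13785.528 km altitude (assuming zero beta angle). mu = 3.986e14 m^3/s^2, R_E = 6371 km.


r = 20156.5280 km
T = 474.6610 min
Eclipse fraction = arcsin(R_E/r)/pi = arcsin(6371.0000/20156.5280)/pi
= arcsin(0.3160763)/pi = 0.1023655
Eclipse duration = 0.1023655 * 474.6610 = 48.5889 min

48.5889 minutes


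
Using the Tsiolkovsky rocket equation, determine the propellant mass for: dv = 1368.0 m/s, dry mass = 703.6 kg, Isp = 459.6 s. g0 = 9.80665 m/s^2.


ve = Isp * g0 = 459.6 * 9.80665 = 4507.136340 m/s
mass ratio = exp(dv/ve) = exp(1368.0/4507.136340) = 1.35461687
m_prop = m_dry * (mr - 1) = 703.6 * (1.35461687 - 1)
m_prop = 249.5084 kg

249.5084 kg


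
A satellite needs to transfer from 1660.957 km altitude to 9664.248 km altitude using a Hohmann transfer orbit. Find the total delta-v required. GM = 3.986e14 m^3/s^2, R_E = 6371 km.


r1 = 8031.9570 km = 8.031957e+06 m
r2 = 16035.2480 km = 1.6035248e+07 m
dv1 = sqrt(mu/r1)*(sqrt(2*r2/(r1+r2)) - 1) = 1087.3849 m/s
dv2 = sqrt(mu/r2)*(1 - sqrt(2*r1/(r1+r2))) = 912.4792 m/s
total dv = |dv1| + |dv2| = 1087.3849 + 912.4792 = 1999.8641 m/s = 1.9999 km/s

1.9999 km/s


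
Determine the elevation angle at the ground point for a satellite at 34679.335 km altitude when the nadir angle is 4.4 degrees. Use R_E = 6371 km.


r = R_E + alt = 41050.3350 km
Law of sines in the satellite / Earth-center / ground-point triangle:
  sin(nadir)/R_E = sin(90 + el)/r  =>  cos(el) = (r/R_E)*sin(nadir)
cos(el) = (41050.3350 / 6371.0000) * sin(4.4 deg) = 0.4943246
el = arccos(0.4943246) = 60.3748 deg
(Earth-central angle = 90 - nadir - el = 25.2252 deg)

60.3748 degrees


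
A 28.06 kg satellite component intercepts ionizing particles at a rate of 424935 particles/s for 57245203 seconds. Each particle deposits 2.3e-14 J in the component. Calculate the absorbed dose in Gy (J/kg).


Total energy deposited = rate * time * E_per
  = 424935 * 57245203 * 2.3e-14 = 0.5594863 J
Dose = E_total / mass = 0.5594863 / 28.06
Dose = 0.01993893 Gy

0.0199 Gy


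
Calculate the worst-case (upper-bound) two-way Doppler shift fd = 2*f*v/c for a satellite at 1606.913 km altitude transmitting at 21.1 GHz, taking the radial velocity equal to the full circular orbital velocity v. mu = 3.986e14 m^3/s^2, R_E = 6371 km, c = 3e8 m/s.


r = 7.977913e+06 m
v = sqrt(mu/r) = 7068.4469 m/s (worst-case radial velocity)
f = 21.1 GHz = 2.11e+10 Hz
fd = 2*f*v/c = 2*2.11e+10*7068.4469/3.0e+08
fd = 994294.8625 Hz

994294.8625 Hz


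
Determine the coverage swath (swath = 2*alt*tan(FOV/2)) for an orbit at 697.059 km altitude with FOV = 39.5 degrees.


FOV = 39.5 deg = 0.6894051 rad
swath = 2 * alt * tan(FOV/2) = 2 * 697.059 * tan(0.3447025)
swath = 2 * 697.059 * 0.3590367
swath = 500.5395 km

500.5395 km


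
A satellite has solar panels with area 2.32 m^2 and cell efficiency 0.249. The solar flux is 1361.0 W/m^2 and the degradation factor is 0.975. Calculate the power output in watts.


P = area * eta * S * degradation
P = 2.32 * 0.249 * 1361.0 * 0.975
P = 766.5669 W

766.5669 W


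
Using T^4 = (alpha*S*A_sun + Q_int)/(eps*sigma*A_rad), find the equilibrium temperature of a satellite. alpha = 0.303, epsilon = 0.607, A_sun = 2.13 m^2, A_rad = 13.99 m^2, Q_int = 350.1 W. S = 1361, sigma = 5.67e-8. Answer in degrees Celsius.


Numerator = alpha*S*A_sun + Q_int = 0.303*1361*2.13 + 350.1 = 1228.4758 W
Denominator = eps*sigma*A_rad = 0.607*5.67e-8*13.99 = 4.8149243e-07 W/K^4
T^4 = 2.5513917e+09 K^4
T = 224.7472 K = -48.4028 C

-48.4028 degrees Celsius


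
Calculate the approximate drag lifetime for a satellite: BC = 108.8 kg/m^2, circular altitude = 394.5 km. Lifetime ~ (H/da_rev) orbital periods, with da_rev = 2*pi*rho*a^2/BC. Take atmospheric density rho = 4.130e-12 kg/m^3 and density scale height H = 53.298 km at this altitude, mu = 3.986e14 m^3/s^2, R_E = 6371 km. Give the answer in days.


a = R_E + alt = 6765.5000 km = 6.7655e+06 m
da_rev = 2*pi*rho*a^2/BC = 2*pi*4.130e-12*(6.7655e+06)^2/108.8 = 10.916937 m per revolution
N = H/da_rev = 53298.0000 m / 10.916937 m = 4882.1384 revolutions
P = 2*pi*sqrt(a^3/mu) = 5538.1035 s
lifetime = N*P = 4882.1384 * 5538.1035 = 2.7037788e+07 s = 312.9374 days

312.9374 days


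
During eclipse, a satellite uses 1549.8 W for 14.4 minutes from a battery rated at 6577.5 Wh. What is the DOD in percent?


E_used = P * t / 60 = 1549.8 * 14.4 / 60 = 371.9520 Wh
DOD = E_used / E_total * 100 = 371.9520 / 6577.5 * 100
DOD = 5.6549 %

5.6549 %


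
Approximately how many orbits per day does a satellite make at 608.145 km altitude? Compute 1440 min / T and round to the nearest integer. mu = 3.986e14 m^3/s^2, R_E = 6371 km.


r = 6.979145e+06 m
T = 2*pi*sqrt(r^3/mu) = 5802.4920 s = 96.7082 min
revs/day = 1440 / 96.7082 = 14.8902
Rounded: 15 revolutions per day

15 revolutions per day


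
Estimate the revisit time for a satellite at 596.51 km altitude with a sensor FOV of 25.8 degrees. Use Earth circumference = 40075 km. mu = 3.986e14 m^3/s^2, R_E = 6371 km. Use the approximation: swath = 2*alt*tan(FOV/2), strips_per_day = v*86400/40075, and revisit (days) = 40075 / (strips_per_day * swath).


swath = 2*596.51*tan(0.2251475) = 273.2381 km
v = sqrt(mu/r) = 7563.6225 m/s = 7.5636 km/s
strips/day = v*86400/40075 = 7.5636*86400/40075 = 16.3068
coverage/day = strips * swath = 16.3068 * 273.2381 = 4455.6518 km
revisit = 40075 / 4455.6518 = 8.9942 days

8.9942 days


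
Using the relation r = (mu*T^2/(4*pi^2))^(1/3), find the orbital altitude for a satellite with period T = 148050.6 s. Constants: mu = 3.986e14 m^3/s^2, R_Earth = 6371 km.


T = 148050.6 s
r = (mu*T^2/(4*pi^2))^(1/3) = (3.986e14 * 148050.6^2 / (4*pi^2))^(1/3)
r = 6.0487546e+07 m = 60487.5462 km
alt = r - R_E = 60487.5462 - 6371 = 54116.5462 km

54116.5462 km


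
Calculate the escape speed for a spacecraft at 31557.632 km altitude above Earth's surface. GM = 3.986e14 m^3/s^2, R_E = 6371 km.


r = 6371.0 + 31557.632 = 37928.6320 km = 3.7928632e+07 m
v_esc = sqrt(2*mu/r) = sqrt(2*3.986e14 / 3.7928632e+07)
v_esc = 4584.5853 m/s = 4.5846 km/s

4.5846 km/s


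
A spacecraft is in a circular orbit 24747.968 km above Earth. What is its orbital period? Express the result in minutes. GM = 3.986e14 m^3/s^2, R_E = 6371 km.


r = 31118.9680 km = 3.1118968e+07 m
T = 2*pi*sqrt(r^3/mu) = 2*pi*sqrt(3.0135303e+22 / 3.986e14)
T = 54632.2391 s = 910.5373 min

910.5373 minutes


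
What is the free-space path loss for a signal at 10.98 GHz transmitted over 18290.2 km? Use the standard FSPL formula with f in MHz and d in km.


f = 10.98 GHz = 10980.0000 MHz
d = 18290.2 km
FSPL = 32.44 + 20*log10(10980.0000) + 20*log10(18290.2)
FSPL = 32.44 + 80.8120 + 85.2444
FSPL = 198.4964 dB

198.4964 dB


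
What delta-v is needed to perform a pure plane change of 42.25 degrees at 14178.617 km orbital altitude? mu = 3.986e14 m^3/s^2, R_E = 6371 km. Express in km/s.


r = 20549.6170 km = 2.0549617e+07 m
V = sqrt(mu/r) = 4404.1975 m/s
di = 42.25 deg = 0.7374016 rad
dV = 2*V*sin(di/2) = 2*4404.1975*sin(0.3687008)
dV = 3174.5794 m/s = 3.1746 km/s

3.1746 km/s


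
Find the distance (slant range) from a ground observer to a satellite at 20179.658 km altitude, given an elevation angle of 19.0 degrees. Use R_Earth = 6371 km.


h = 20179.658 km, el = 19.0 deg
d = -R_E*sin(el) + sqrt((R_E*sin(el))^2 + 2*R_E*h + h^2)
d = -6371.0000*sin(0.3316126) + sqrt((6371.0000*0.3255682)^2 + 2*6371.0000*20179.658 + 20179.658^2)
d = 23784.0744 km

23784.0744 km


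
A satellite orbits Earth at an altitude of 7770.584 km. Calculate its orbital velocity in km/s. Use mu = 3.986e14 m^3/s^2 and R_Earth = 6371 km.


r = R_E + alt = 6371.0 + 7770.584 = 14141.5840 km = 1.4141584e+07 m
v = sqrt(mu/r) = sqrt(3.986e14 / 1.4141584e+07) = 5309.0843 m/s = 5.3091 km/s

5.3091 km/s


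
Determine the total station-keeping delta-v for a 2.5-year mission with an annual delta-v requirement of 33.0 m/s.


dV = rate * years = 33.0 * 2.5
dV = 82.5000 m/s

82.5000 m/s


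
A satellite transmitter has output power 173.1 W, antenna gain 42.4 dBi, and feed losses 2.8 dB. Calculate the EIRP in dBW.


Pt = 173.1 W = 22.3830 dBW
EIRP = Pt_dBW + Gt - losses = 22.3830 + 42.4 - 2.8 = 61.9830 dBW

61.9830 dBW


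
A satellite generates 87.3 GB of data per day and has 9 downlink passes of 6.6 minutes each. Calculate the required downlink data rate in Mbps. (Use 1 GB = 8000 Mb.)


total contact time = 9 * 6.6 * 60 = 3564.0000 s
data = 87.3 GB = 698400.0000 Mb
rate = 698400.0000 / 3564.0000 = 195.9596 Mbps

195.9596 Mbps


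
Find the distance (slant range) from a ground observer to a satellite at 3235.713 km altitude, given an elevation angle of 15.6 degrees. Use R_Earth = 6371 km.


h = 3235.713 km, el = 15.6 deg
d = -R_E*sin(el) + sqrt((R_E*sin(el))^2 + 2*R_E*h + h^2)
d = -6371.0000*sin(0.2722714) + sqrt((6371.0000*0.2689198)^2 + 2*6371.0000*3235.713 + 3235.713^2)
d = 5678.2374 km

5678.2374 km


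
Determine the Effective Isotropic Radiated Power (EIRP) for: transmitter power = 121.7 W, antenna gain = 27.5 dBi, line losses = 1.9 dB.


Pt = 121.7 W = 20.8529 dBW
EIRP = Pt_dBW + Gt - losses = 20.8529 + 27.5 - 1.9 = 46.4529 dBW

46.4529 dBW


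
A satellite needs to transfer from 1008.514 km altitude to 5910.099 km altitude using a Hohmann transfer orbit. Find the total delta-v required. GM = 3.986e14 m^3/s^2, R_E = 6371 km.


r1 = 7379.5140 km = 7.379514e+06 m
r2 = 12281.0990 km = 1.2281099e+07 m
dv1 = sqrt(mu/r1)*(sqrt(2*r2/(r1+r2)) - 1) = 865.2162 m/s
dv2 = sqrt(mu/r2)*(1 - sqrt(2*r1/(r1+r2))) = 760.9905 m/s
total dv = |dv1| + |dv2| = 865.2162 + 760.9905 = 1626.2067 m/s = 1.6262 km/s

1.6262 km/s


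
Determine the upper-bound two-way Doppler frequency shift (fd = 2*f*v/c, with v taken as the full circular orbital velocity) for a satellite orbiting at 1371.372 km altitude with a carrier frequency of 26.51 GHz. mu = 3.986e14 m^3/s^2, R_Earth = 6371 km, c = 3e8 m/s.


r = 7.742372e+06 m
v = sqrt(mu/r) = 7175.1607 m/s (worst-case radial velocity)
f = 26.51 GHz = 2.651e+10 Hz
fd = 2*f*v/c = 2*2.651e+10*7175.1607/3.0e+08
fd = 1.2680901e+06 Hz

1.2681e+06 Hz


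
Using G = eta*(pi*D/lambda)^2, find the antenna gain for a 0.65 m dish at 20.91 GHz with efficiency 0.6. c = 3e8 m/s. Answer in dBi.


lambda = c/f = 3e8 / 2.091e+10 = 0.0143472 m
G = eta*(pi*D/lambda)^2 = 0.6*(pi*0.65/0.0143472)^2
G = 12154.6726 (linear)
G = 10*log10(12154.6726) = 40.8474 dBi

40.8474 dBi


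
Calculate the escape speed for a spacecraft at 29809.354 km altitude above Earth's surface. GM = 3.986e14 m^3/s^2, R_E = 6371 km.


r = 6371.0 + 29809.354 = 36180.3540 km = 3.6180354e+07 m
v_esc = sqrt(2*mu/r) = sqrt(2*3.986e14 / 3.6180354e+07)
v_esc = 4694.0449 m/s = 4.6940 km/s

4.6940 km/s


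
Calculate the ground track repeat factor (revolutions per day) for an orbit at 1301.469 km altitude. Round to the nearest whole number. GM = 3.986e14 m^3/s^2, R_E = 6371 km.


r = 7.672469e+06 m
T = 2*pi*sqrt(r^3/mu) = 6688.2721 s = 111.4712 min
revs/day = 1440 / 111.4712 = 12.9181
Rounded: 13 revolutions per day

13 revolutions per day


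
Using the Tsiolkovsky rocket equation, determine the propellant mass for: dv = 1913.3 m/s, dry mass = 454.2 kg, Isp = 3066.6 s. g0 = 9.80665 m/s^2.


ve = Isp * g0 = 3066.6 * 9.80665 = 30073.072890 m/s
mass ratio = exp(dv/ve) = exp(1913.3/30073.072890) = 1.06568917
m_prop = m_dry * (mr - 1) = 454.2 * (1.06568917 - 1)
m_prop = 29.8360 kg

29.8360 kg


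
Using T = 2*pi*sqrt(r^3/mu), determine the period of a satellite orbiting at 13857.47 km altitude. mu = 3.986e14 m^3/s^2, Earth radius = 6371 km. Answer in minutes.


r = 20228.4700 km = 2.022847e+07 m
T = 2*pi*sqrt(r^3/mu) = 2*pi*sqrt(8.2773078e+21 / 3.986e14)
T = 28632.2696 s = 477.2045 min

477.2045 minutes


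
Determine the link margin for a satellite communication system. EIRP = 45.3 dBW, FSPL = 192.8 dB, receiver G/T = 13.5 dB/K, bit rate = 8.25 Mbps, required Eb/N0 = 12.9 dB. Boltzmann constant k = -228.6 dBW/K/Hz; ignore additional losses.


C/N0 = EIRP - FSPL + G/T - k = 45.3 - 192.8 + 13.5 - (-228.6)
C/N0 = 94.6000 dB-Hz
R_b = 8.25 Mbps = 8.25e+06 bps -> 10*log10(R_b) = 69.1645 dB-Hz
Eb/N0 = C/N0 - 10*log10(R_b) = 94.6000 - 69.1645 = 25.4355 dB
Margin = Eb/N0 - Eb/N0_req = 25.4355 - 12.9 = 12.5355 dB (link closes)

12.5355 dB


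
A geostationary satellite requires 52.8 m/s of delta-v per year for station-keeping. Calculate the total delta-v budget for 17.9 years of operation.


dV = rate * years = 52.8 * 17.9
dV = 945.1200 m/s

945.1200 m/s


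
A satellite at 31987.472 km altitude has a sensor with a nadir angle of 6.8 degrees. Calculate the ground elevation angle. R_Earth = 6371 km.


r = R_E + alt = 38358.4720 km
Law of sines in the satellite / Earth-center / ground-point triangle:
  sin(nadir)/R_E = sin(90 + el)/r  =>  cos(el) = (r/R_E)*sin(nadir)
cos(el) = (38358.4720 / 6371.0000) * sin(6.8 deg) = 0.7128858
el = arccos(0.7128858) = 44.5298 deg
(Earth-central angle = 90 - nadir - el = 38.6702 deg)

44.5298 degrees


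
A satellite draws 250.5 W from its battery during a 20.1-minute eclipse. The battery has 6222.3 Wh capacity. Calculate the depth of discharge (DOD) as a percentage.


E_used = P * t / 60 = 250.5 * 20.1 / 60 = 83.9175 Wh
DOD = E_used / E_total * 100 = 83.9175 / 6222.3 * 100
DOD = 1.3487 %

1.3487 %


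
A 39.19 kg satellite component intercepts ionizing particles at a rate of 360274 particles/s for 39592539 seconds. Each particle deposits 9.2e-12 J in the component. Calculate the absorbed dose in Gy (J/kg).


Total energy deposited = rate * time * E_per
  = 360274 * 39592539 * 9.2e-12 = 131.2303 J
Dose = E_total / mass = 131.2303 / 39.19
Dose = 3.3486 Gy

3.3486 Gy


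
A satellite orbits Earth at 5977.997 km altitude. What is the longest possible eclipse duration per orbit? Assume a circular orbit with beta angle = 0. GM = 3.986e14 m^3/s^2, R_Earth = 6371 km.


r = 12348.9970 km
T = 227.6185 min
Eclipse fraction = arcsin(R_E/r)/pi = arcsin(6371.0000/12348.9970)/pi
= arcsin(0.5159123)/pi = 0.172547
Eclipse duration = 0.172547 * 227.6185 = 39.2749 min

39.2749 minutes


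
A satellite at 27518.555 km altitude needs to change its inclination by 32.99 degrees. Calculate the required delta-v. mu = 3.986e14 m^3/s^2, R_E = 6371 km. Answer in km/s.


r = 33889.5550 km = 3.3889555e+07 m
V = sqrt(mu/r) = 3429.5387 m/s
di = 32.99 deg = 0.5757841 rad
dV = 2*V*sin(di/2) = 2*3429.5387*sin(0.2878921)
dV = 1947.5093 m/s = 1.9475 km/s

1.9475 km/s


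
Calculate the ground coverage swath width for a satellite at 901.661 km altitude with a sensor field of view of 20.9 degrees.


FOV = 20.9 deg = 0.3647738 rad
swath = 2 * alt * tan(FOV/2) = 2 * 901.661 * tan(0.1823869)
swath = 2 * 901.661 * 0.1844365
swath = 332.5985 km

332.5985 km


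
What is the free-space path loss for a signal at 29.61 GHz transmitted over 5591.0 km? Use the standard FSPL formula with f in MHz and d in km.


f = 29.61 GHz = 29610.0000 MHz
d = 5591.0 km
FSPL = 32.44 + 20*log10(29610.0000) + 20*log10(5591.0)
FSPL = 32.44 + 89.4288 + 74.9498
FSPL = 196.8186 dB

196.8186 dB


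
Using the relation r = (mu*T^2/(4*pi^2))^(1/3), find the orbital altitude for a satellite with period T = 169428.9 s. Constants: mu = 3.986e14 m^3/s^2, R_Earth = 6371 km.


T = 169428.9 s
r = (mu*T^2/(4*pi^2))^(1/3) = (3.986e14 * 169428.9^2 / (4*pi^2))^(1/3)
r = 6.6178591e+07 m = 66178.5905 km
alt = r - R_E = 66178.5905 - 6371 = 59807.5905 km

59807.5905 km


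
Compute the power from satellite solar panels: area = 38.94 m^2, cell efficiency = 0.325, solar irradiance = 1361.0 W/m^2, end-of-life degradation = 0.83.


P = area * eta * S * degradation
P = 38.94 * 0.325 * 1361.0 * 0.83
P = 14296.0325 W

14296.0325 W


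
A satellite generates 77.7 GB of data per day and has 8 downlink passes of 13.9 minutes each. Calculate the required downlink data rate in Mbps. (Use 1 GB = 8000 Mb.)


total contact time = 8 * 13.9 * 60 = 6672.0000 s
data = 77.7 GB = 621600.0000 Mb
rate = 621600.0000 / 6672.0000 = 93.1655 Mbps

93.1655 Mbps


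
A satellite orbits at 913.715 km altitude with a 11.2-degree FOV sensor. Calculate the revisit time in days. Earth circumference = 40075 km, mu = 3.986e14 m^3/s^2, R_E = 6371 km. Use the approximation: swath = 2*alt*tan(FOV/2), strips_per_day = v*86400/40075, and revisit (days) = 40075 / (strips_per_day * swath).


swath = 2*913.715*tan(0.09773844) = 179.1811 km
v = sqrt(mu/r) = 7397.1149 m/s = 7.3971 km/s
strips/day = v*86400/40075 = 7.3971*86400/40075 = 15.9479
coverage/day = strips * swath = 15.9479 * 179.1811 = 2857.5558 km
revisit = 40075 / 2857.5558 = 14.0242 days

14.0242 days


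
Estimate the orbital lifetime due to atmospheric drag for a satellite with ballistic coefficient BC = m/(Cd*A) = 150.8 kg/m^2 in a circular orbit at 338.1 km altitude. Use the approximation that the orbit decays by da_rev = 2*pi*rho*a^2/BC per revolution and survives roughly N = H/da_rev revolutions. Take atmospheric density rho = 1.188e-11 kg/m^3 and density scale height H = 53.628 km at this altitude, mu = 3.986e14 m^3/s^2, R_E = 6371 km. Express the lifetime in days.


a = R_E + alt = 6709.1000 km = 6.7091e+06 m
da_rev = 2*pi*rho*a^2/BC = 2*pi*1.188e-11*(6.7091e+06)^2/150.8 = 22.280426 m per revolution
N = H/da_rev = 53628.0000 m / 22.280426 m = 2406.9557 revolutions
P = 2*pi*sqrt(a^3/mu) = 5468.9962 s
lifetime = N*P = 2406.9557 * 5468.9962 = 1.3163632e+07 s = 152.3568 days

152.3568 days


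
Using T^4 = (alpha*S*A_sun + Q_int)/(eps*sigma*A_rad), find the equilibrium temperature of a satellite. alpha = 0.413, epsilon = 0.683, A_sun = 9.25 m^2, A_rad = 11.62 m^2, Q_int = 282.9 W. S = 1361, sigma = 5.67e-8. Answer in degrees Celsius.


Numerator = alpha*S*A_sun + Q_int = 0.413*1361*9.25 + 282.9 = 5482.2602 W
Denominator = eps*sigma*A_rad = 0.683*5.67e-8*11.62 = 4.4999728e-07 W/K^4
T^4 = 1.2182874e+10 K^4
T = 332.2289 K = 59.0789 C

59.0789 degrees Celsius


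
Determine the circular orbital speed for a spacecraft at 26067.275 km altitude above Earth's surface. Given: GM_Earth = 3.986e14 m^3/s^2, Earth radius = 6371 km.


r = R_E + alt = 6371.0 + 26067.275 = 32438.2750 km = 3.2438275e+07 m
v = sqrt(mu/r) = sqrt(3.986e14 / 3.2438275e+07) = 3505.4177 m/s = 3.5054 km/s

3.5054 km/s


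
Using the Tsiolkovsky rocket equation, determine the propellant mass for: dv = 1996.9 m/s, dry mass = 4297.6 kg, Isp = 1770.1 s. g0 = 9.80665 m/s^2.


ve = Isp * g0 = 1770.1 * 9.80665 = 17358.751165 m/s
mass ratio = exp(dv/ve) = exp(1996.9/17358.751165) = 1.12191503
m_prop = m_dry * (mr - 1) = 4297.6 * (1.12191503 - 1)
m_prop = 523.9421 kg

523.9421 kg


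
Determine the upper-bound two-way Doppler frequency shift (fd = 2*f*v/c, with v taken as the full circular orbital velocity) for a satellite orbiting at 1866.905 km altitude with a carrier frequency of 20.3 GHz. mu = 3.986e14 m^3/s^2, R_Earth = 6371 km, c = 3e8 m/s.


r = 8.237905e+06 m
v = sqrt(mu/r) = 6956.0110 m/s (worst-case radial velocity)
f = 20.3 GHz = 2.03e+10 Hz
fd = 2*f*v/c = 2*2.03e+10*6956.0110/3.0e+08
fd = 941380.1497 Hz

941380.1497 Hz


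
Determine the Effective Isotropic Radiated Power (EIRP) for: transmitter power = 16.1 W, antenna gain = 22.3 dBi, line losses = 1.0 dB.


Pt = 16.1 W = 12.0683 dBW
EIRP = Pt_dBW + Gt - losses = 12.0683 + 22.3 - 1.0 = 33.3683 dBW

33.3683 dBW


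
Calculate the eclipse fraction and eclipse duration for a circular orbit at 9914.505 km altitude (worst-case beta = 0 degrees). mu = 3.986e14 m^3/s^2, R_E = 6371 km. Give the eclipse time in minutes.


r = 16285.5050 km
T = 344.7163 min
Eclipse fraction = arcsin(R_E/r)/pi = arcsin(6371.0000/16285.5050)/pi
= arcsin(0.3912068)/pi = 0.1279423
Eclipse duration = 0.1279423 * 344.7163 = 44.1038 min

44.1038 minutes


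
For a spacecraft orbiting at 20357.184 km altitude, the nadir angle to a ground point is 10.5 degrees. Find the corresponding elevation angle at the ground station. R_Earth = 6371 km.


r = R_E + alt = 26728.1840 km
Law of sines in the satellite / Earth-center / ground-point triangle:
  sin(nadir)/R_E = sin(90 + el)/r  =>  cos(el) = (r/R_E)*sin(nadir)
cos(el) = (26728.1840 / 6371.0000) * sin(10.5 deg) = 0.7645306
el = arccos(0.7645306) = 40.1347 deg
(Earth-central angle = 90 - nadir - el = 39.3653 deg)

40.1347 degrees


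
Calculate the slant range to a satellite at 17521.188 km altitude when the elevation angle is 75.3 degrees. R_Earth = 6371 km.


h = 17521.188 km, el = 75.3 deg
d = -R_E*sin(el) + sqrt((R_E*sin(el))^2 + 2*R_E*h + h^2)
d = -6371.0000*sin(1.3142) + sqrt((6371.0000*0.9672678)^2 + 2*6371.0000*17521.188 + 17521.188^2)
d = 17674.9648 km

17674.9648 km


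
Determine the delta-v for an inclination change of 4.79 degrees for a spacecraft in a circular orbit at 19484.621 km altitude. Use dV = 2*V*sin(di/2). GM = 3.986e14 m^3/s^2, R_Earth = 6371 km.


r = 25855.6210 km = 2.5855621e+07 m
V = sqrt(mu/r) = 3926.3694 m/s
di = 4.79 deg = 0.08360127 rad
dV = 2*V*sin(di/2) = 2*3926.3694*sin(0.04180064)
dV = 328.1539 m/s = 0.3281539 km/s

0.3282 km/s


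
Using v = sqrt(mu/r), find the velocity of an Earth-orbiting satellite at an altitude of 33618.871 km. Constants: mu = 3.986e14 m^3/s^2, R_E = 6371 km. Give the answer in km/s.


r = R_E + alt = 6371.0 + 33618.871 = 39989.8710 km = 3.9989871e+07 m
v = sqrt(mu/r) = sqrt(3.986e14 / 3.9989871e+07) = 3157.1386 m/s = 3.1571 km/s

3.1571 km/s


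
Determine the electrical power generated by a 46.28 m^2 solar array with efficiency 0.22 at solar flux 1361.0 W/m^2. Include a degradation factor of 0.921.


P = area * eta * S * degradation
P = 46.28 * 0.22 * 1361.0 * 0.921
P = 12762.4421 W

12762.4421 W


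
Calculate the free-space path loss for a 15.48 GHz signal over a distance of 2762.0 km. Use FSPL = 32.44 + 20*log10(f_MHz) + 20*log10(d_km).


f = 15.48 GHz = 15480.0000 MHz
d = 2762.0 km
FSPL = 32.44 + 20*log10(15480.0000) + 20*log10(2762.0)
FSPL = 32.44 + 83.7954 + 68.8245
FSPL = 185.0599 dB

185.0599 dB


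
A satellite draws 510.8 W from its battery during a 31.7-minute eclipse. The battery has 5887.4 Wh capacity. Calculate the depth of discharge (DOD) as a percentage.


E_used = P * t / 60 = 510.8 * 31.7 / 60 = 269.8727 Wh
DOD = E_used / E_total * 100 = 269.8727 / 5887.4 * 100
DOD = 4.5839 %

4.5839 %


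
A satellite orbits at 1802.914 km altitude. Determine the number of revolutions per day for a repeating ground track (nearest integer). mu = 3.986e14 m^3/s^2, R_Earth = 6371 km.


r = 8.173914e+06 m
T = 2*pi*sqrt(r^3/mu) = 7354.5536 s = 122.5759 min
revs/day = 1440 / 122.5759 = 11.7478
Rounded: 12 revolutions per day

12 revolutions per day


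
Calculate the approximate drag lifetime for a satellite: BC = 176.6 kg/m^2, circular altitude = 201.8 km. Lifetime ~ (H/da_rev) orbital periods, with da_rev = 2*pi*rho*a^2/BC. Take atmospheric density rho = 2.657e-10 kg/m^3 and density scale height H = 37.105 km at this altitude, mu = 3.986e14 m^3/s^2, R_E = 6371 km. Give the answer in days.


a = R_E + alt = 6572.8000 km = 6.5728e+06 m
da_rev = 2*pi*rho*a^2/BC = 2*pi*2.657e-10*(6.5728e+06)^2/176.6 = 408.396074 m per revolution
N = H/da_rev = 37105.0000 m / 408.396074 m = 90.8554 revolutions
P = 2*pi*sqrt(a^3/mu) = 5303.1859 s
lifetime = N*P = 90.8554 * 5303.1859 = 481823.2190 s = 5.5767 days

5.5767 days


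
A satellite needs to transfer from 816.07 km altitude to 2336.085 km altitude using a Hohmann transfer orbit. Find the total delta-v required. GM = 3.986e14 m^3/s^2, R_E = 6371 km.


r1 = 7187.0700 km = 7.18707e+06 m
r2 = 8707.0850 km = 8.707085e+06 m
dv1 = sqrt(mu/r1)*(sqrt(2*r2/(r1+r2)) - 1) = 347.9714 m/s
dv2 = sqrt(mu/r2)*(1 - sqrt(2*r1/(r1+r2))) = 331.6572 m/s
total dv = |dv1| + |dv2| = 347.9714 + 331.6572 = 679.6287 m/s = 0.6796287 km/s

0.6796 km/s


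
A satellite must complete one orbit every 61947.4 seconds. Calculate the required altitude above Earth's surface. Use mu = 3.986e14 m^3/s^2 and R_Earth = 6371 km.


T = 61947.4 s
r = (mu*T^2/(4*pi^2))^(1/3) = (3.986e14 * 61947.4^2 / (4*pi^2))^(1/3)
r = 3.3838251e+07 m = 33838.2510 km
alt = r - R_E = 33838.2510 - 6371 = 27467.2510 km

27467.2510 km


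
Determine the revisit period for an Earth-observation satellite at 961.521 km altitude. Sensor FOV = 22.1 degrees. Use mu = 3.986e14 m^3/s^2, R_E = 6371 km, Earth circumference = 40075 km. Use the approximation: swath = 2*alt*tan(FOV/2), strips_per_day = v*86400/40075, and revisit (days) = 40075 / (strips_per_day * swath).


swath = 2*961.521*tan(0.1928589) = 375.5434 km
v = sqrt(mu/r) = 7372.9619 m/s = 7.3730 km/s
strips/day = v*86400/40075 = 7.3730*86400/40075 = 15.8958
coverage/day = strips * swath = 15.8958 * 375.5434 = 5969.5597 km
revisit = 40075 / 5969.5597 = 6.7132 days

6.7132 days


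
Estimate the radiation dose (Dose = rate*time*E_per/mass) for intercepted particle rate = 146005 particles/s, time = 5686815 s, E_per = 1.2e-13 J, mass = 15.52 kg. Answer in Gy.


Total energy deposited = rate * time * E_per
  = 146005 * 5686815 * 1.2e-13 = 0.09963641 J
Dose = E_total / mass = 0.09963641 / 15.52
Dose = 0.006419872 Gy

0.0064 Gy


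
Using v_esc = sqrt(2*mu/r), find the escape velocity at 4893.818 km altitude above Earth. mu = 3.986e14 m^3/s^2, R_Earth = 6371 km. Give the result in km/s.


r = 6371.0 + 4893.818 = 11264.8180 km = 1.1264818e+07 m
v_esc = sqrt(2*mu/r) = sqrt(2*3.986e14 / 1.1264818e+07)
v_esc = 8412.4318 m/s = 8.4124 km/s

8.4124 km/s


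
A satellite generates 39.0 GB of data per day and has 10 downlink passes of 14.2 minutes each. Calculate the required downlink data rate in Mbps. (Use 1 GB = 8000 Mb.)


total contact time = 10 * 14.2 * 60 = 8520.0000 s
data = 39.0 GB = 312000.0000 Mb
rate = 312000.0000 / 8520.0000 = 36.6197 Mbps

36.6197 Mbps


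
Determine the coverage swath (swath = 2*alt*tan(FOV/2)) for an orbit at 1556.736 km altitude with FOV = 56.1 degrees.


FOV = 56.1 deg = 0.9791297 rad
swath = 2 * alt * tan(FOV/2) = 2 * 1556.736 * tan(0.4895649)
swath = 2 * 1556.736 * 0.5328293
swath = 1658.9492 km

1658.9492 km


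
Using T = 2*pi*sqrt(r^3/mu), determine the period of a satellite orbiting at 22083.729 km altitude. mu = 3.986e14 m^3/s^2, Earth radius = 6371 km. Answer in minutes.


r = 28454.7290 km = 2.8454729e+07 m
T = 2*pi*sqrt(r^3/mu) = 2*pi*sqrt(2.3038986e+22 / 3.986e14)
T = 47768.6428 s = 796.1440 min

796.1440 minutes


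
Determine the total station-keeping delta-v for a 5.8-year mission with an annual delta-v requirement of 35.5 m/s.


dV = rate * years = 35.5 * 5.8
dV = 205.9000 m/s

205.9000 m/s


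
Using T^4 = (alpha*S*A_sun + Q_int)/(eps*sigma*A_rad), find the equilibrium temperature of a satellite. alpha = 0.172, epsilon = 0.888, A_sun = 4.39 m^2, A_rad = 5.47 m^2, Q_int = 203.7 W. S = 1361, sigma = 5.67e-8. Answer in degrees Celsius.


Numerator = alpha*S*A_sun + Q_int = 0.172*1361*4.39 + 203.7 = 1231.3639 W
Denominator = eps*sigma*A_rad = 0.888*5.67e-8*5.47 = 2.7541231e-07 W/K^4
T^4 = 4.4709834e+09 K^4
T = 258.5835 K = -14.5665 C

-14.5665 degrees Celsius


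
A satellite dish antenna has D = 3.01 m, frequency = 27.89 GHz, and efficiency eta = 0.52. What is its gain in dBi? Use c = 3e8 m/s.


lambda = c/f = 3e8 / 2.789e+10 = 0.01075654 m
G = eta*(pi*D/lambda)^2 = 0.52*(pi*3.01/0.01075654)^2
G = 401874.6382 (linear)
G = 10*log10(401874.6382) = 56.0409 dBi

56.0409 dBi


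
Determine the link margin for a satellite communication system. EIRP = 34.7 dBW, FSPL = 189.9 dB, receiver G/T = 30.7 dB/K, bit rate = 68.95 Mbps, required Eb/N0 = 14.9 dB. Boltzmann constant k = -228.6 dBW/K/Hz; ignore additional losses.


C/N0 = EIRP - FSPL + G/T - k = 34.7 - 189.9 + 30.7 - (-228.6)
C/N0 = 104.1000 dB-Hz
R_b = 68.95 Mbps = 6.895e+07 bps -> 10*log10(R_b) = 78.3853 dB-Hz
Eb/N0 = C/N0 - 10*log10(R_b) = 104.1000 - 78.3853 = 25.7147 dB
Margin = Eb/N0 - Eb/N0_req = 25.7147 - 14.9 = 10.8147 dB (link closes)

10.8147 dB


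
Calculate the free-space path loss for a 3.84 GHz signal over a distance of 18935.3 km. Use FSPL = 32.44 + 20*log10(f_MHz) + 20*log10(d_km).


f = 3.84 GHz = 3840.0000 MHz
d = 18935.3 km
FSPL = 32.44 + 20*log10(3840.0000) + 20*log10(18935.3)
FSPL = 32.44 + 71.6866 + 85.5454
FSPL = 189.6721 dB

189.6721 dB


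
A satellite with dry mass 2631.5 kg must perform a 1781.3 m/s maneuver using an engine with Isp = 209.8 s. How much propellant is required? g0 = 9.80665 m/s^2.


ve = Isp * g0 = 209.8 * 9.80665 = 2057.435170 m/s
mass ratio = exp(dv/ve) = exp(1781.3/2057.435170) = 2.37687523
m_prop = m_dry * (mr - 1) = 2631.5 * (2.37687523 - 1)
m_prop = 3623.2472 kg

3623.2472 kg


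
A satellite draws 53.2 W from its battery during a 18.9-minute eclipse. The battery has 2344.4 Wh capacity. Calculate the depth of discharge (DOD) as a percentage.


E_used = P * t / 60 = 53.2 * 18.9 / 60 = 16.7580 Wh
DOD = E_used / E_total * 100 = 16.7580 / 2344.4 * 100
DOD = 0.7148098 %

0.7148 %


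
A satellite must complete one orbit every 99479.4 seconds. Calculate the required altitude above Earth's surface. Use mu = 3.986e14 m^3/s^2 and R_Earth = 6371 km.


T = 99479.4 s
r = (mu*T^2/(4*pi^2))^(1/3) = (3.986e14 * 99479.4^2 / (4*pi^2))^(1/3)
r = 4.6403203e+07 m = 46403.2028 km
alt = r - R_E = 46403.2028 - 6371 = 40032.2028 km

40032.2028 km


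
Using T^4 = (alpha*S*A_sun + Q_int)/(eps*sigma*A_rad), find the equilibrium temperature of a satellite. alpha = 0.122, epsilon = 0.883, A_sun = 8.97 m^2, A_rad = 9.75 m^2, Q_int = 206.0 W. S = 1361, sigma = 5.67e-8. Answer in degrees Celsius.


Numerator = alpha*S*A_sun + Q_int = 0.122*1361*8.97 + 206.0 = 1695.3967 W
Denominator = eps*sigma*A_rad = 0.883*5.67e-8*9.75 = 4.8814448e-07 W/K^4
T^4 = 3.4731454e+09 K^4
T = 242.7620 K = -30.3880 C

-30.3880 degrees Celsius


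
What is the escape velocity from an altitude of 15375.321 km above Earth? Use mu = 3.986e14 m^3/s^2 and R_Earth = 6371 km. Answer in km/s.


r = 6371.0 + 15375.321 = 21746.3210 km = 2.1746321e+07 m
v_esc = sqrt(2*mu/r) = sqrt(2*3.986e14 / 2.1746321e+07)
v_esc = 6054.6738 m/s = 6.0547 km/s

6.0547 km/s


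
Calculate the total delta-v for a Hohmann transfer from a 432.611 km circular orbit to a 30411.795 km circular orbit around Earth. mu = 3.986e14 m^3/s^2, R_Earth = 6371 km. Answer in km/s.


r1 = 6803.6110 km = 6.803611e+06 m
r2 = 36782.7950 km = 3.6782795e+07 m
dv1 = sqrt(mu/r1)*(sqrt(2*r2/(r1+r2)) - 1) = 2289.8072 m/s
dv2 = sqrt(mu/r2)*(1 - sqrt(2*r1/(r1+r2))) = 1452.5850 m/s
total dv = |dv1| + |dv2| = 2289.8072 + 1452.5850 = 3742.3922 m/s = 3.7424 km/s

3.7424 km/s


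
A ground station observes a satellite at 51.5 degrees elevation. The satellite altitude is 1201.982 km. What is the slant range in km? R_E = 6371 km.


h = 1201.982 km, el = 51.5 deg
d = -R_E*sin(el) + sqrt((R_E*sin(el))^2 + 2*R_E*h + h^2)
d = -6371.0000*sin(0.8988446) + sqrt((6371.0000*0.7826082)^2 + 2*6371.0000*1201.982 + 1201.982^2)
d = 1465.4046 km

1465.4046 km


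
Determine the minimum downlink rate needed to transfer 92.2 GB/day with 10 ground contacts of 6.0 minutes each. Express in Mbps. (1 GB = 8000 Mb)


total contact time = 10 * 6.0 * 60 = 3600.0000 s
data = 92.2 GB = 737600.0000 Mb
rate = 737600.0000 / 3600.0000 = 204.8889 Mbps

204.8889 Mbps


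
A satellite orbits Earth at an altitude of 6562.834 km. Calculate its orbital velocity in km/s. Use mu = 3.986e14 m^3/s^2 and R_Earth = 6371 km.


r = R_E + alt = 6371.0 + 6562.834 = 12933.8340 km = 1.2933834e+07 m
v = sqrt(mu/r) = sqrt(3.986e14 / 1.2933834e+07) = 5551.4318 m/s = 5.5514 km/s

5.5514 km/s


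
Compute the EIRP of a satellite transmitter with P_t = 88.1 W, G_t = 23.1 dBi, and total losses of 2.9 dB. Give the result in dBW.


Pt = 88.1 W = 19.4498 dBW
EIRP = Pt_dBW + Gt - losses = 19.4498 + 23.1 - 2.9 = 39.6498 dBW

39.6498 dBW


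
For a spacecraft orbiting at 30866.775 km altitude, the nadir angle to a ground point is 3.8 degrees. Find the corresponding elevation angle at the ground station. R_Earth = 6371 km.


r = R_E + alt = 37237.7750 km
Law of sines in the satellite / Earth-center / ground-point triangle:
  sin(nadir)/R_E = sin(90 + el)/r  =>  cos(el) = (r/R_E)*sin(nadir)
cos(el) = (37237.7750 / 6371.0000) * sin(3.8 deg) = 0.3873635
el = arccos(0.3873635) = 67.2095 deg
(Earth-central angle = 90 - nadir - el = 18.9905 deg)

67.2095 degrees


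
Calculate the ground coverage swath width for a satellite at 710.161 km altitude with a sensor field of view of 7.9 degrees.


FOV = 7.9 deg = 0.137881 rad
swath = 2 * alt * tan(FOV/2) = 2 * 710.161 * tan(0.06894051)
swath = 2 * 710.161 * 0.06904993
swath = 98.0731 km

98.0731 km


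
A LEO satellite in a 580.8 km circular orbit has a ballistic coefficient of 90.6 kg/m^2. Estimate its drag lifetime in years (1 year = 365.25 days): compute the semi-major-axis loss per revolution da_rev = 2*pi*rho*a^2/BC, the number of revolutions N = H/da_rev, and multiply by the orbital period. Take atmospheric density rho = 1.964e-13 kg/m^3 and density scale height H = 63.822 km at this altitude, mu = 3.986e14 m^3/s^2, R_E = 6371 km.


a = R_E + alt = 6951.8000 km = 6.9518e+06 m
da_rev = 2*pi*rho*a^2/BC = 2*pi*1.964e-13*(6.9518e+06)^2/90.6 = 0.658245187 m per revolution
N = H/da_rev = 63822.0000 m / 0.658245187 m = 96957.7921 revolutions
P = 2*pi*sqrt(a^3/mu) = 5768.4233 s
lifetime = N*P = 96957.7921 * 5768.4233 = 5.5929359e+08 s = 6473.3054 days
years = 6473.3054 / 365.25 = 17.7229 years

17.7229 years
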